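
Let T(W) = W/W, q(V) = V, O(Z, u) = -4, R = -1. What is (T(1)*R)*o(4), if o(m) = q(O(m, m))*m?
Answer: 16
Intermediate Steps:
T(W) = 1
o(m) = -4*m
(T(1)*R)*o(4) = (1*(-1))*(-4*4) = -1*(-16) = 16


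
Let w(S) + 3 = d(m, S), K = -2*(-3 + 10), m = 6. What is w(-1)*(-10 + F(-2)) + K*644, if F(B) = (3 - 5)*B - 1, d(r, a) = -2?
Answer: -8981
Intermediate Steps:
K = -14 (K = -2*7 = -14)
w(S) = -5 (w(S) = -3 - 2 = -5)
F(B) = -1 - 2*B (F(B) = -2*B - 1 = -1 - 2*B)
w(-1)*(-10 + F(-2)) + K*644 = -5*(-10 + (-1 - 2*(-2))) - 14*644 = -5*(-10 + (-1 + 4)) - 9016 = -5*(-10 + 3) - 9016 = -5*(-7) - 9016 = 35 - 9016 = -8981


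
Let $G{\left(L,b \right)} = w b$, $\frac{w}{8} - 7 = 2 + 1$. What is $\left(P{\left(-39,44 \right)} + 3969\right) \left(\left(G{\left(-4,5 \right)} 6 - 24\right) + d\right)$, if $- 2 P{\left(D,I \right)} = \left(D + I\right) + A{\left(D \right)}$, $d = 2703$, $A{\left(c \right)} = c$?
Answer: $20244894$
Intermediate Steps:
$w = 80$ ($w = 56 + 8 \left(2 + 1\right) = 56 + 8 \cdot 3 = 56 + 24 = 80$)
$G{\left(L,b \right)} = 80 b$
$P{\left(D,I \right)} = - D - \frac{I}{2}$ ($P{\left(D,I \right)} = - \frac{\left(D + I\right) + D}{2} = - \frac{I + 2 D}{2} = - D - \frac{I}{2}$)
$\left(P{\left(-39,44 \right)} + 3969\right) \left(\left(G{\left(-4,5 \right)} 6 - 24\right) + d\right) = \left(\left(\left(-1\right) \left(-39\right) - 22\right) + 3969\right) \left(\left(80 \cdot 5 \cdot 6 - 24\right) + 2703\right) = \left(\left(39 - 22\right) + 3969\right) \left(\left(400 \cdot 6 - 24\right) + 2703\right) = \left(17 + 3969\right) \left(\left(2400 - 24\right) + 2703\right) = 3986 \left(2376 + 2703\right) = 3986 \cdot 5079 = 20244894$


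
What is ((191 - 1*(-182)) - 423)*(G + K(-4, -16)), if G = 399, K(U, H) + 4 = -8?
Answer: -19350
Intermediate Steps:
K(U, H) = -12 (K(U, H) = -4 - 8 = -12)
((191 - 1*(-182)) - 423)*(G + K(-4, -16)) = ((191 - 1*(-182)) - 423)*(399 - 12) = ((191 + 182) - 423)*387 = (373 - 423)*387 = -50*387 = -19350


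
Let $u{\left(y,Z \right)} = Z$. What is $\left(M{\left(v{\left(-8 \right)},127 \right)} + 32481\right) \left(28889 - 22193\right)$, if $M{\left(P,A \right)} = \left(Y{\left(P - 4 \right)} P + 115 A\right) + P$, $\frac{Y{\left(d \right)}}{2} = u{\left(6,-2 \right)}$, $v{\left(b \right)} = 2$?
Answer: $315247680$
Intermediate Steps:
$Y{\left(d \right)} = -4$ ($Y{\left(d \right)} = 2 \left(-2\right) = -4$)
$M{\left(P,A \right)} = - 3 P + 115 A$ ($M{\left(P,A \right)} = \left(- 4 P + 115 A\right) + P = - 3 P + 115 A$)
$\left(M{\left(v{\left(-8 \right)},127 \right)} + 32481\right) \left(28889 - 22193\right) = \left(\left(\left(-3\right) 2 + 115 \cdot 127\right) + 32481\right) \left(28889 - 22193\right) = \left(\left(-6 + 14605\right) + 32481\right) 6696 = \left(14599 + 32481\right) 6696 = 47080 \cdot 6696 = 315247680$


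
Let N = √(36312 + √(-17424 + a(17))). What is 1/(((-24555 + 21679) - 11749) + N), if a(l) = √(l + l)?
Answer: -1/(14625 - √(36312 + I*√(17424 - √34))) ≈ -6.9279e-5 - 1.6621e-9*I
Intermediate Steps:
a(l) = √2*√l (a(l) = √(2*l) = √2*√l)
N = √(36312 + √(-17424 + √34)) (N = √(36312 + √(-17424 + √2*√17)) = √(36312 + √(-17424 + √34)) ≈ 190.56 + 0.3463*I)
1/(((-24555 + 21679) - 11749) + N) = 1/(((-24555 + 21679) - 11749) + √(36312 + I*√(17424 - √34))) = 1/((-2876 - 11749) + √(36312 + I*√(17424 - √34))) = 1/(-14625 + √(36312 + I*√(17424 - √34)))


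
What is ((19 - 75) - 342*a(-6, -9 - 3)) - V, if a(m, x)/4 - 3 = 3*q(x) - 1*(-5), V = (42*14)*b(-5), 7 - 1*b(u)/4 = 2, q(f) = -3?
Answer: -10448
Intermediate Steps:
b(u) = 20 (b(u) = 28 - 4*2 = 28 - 8 = 20)
V = 11760 (V = (42*14)*20 = 588*20 = 11760)
a(m, x) = -4 (a(m, x) = 12 + 4*(3*(-3) - 1*(-5)) = 12 + 4*(-9 + 5) = 12 + 4*(-4) = 12 - 16 = -4)
((19 - 75) - 342*a(-6, -9 - 3)) - V = ((19 - 75) - 342*(-4)) - 1*11760 = (-56 + 1368) - 11760 = 1312 - 11760 = -10448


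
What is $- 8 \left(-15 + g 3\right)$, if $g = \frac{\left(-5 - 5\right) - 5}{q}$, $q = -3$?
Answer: $0$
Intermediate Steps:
$g = 5$ ($g = \frac{\left(-5 - 5\right) - 5}{-3} = \left(-10 - 5\right) \left(- \frac{1}{3}\right) = \left(-15\right) \left(- \frac{1}{3}\right) = 5$)
$- 8 \left(-15 + g 3\right) = - 8 \left(-15 + 5 \cdot 3\right) = - 8 \left(-15 + 15\right) = \left(-8\right) 0 = 0$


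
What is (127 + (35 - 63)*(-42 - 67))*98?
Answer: 311542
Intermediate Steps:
(127 + (35 - 63)*(-42 - 67))*98 = (127 - 28*(-109))*98 = (127 + 3052)*98 = 3179*98 = 311542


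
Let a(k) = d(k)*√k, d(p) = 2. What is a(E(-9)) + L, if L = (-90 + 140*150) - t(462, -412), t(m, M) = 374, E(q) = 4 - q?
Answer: 20536 + 2*√13 ≈ 20543.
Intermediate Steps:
a(k) = 2*√k
L = 20536 (L = (-90 + 140*150) - 1*374 = (-90 + 21000) - 374 = 20910 - 374 = 20536)
a(E(-9)) + L = 2*√(4 - 1*(-9)) + 20536 = 2*√(4 + 9) + 20536 = 2*√13 + 20536 = 20536 + 2*√13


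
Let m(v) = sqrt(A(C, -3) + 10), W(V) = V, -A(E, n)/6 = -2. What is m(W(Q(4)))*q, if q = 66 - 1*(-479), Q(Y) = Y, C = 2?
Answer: 545*sqrt(22) ≈ 2556.3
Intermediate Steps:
A(E, n) = 12 (A(E, n) = -6*(-2) = 12)
m(v) = sqrt(22) (m(v) = sqrt(12 + 10) = sqrt(22))
q = 545 (q = 66 + 479 = 545)
m(W(Q(4)))*q = sqrt(22)*545 = 545*sqrt(22)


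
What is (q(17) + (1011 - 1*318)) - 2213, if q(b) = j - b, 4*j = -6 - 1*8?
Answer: -3081/2 ≈ -1540.5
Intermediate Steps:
j = -7/2 (j = (-6 - 1*8)/4 = (-6 - 8)/4 = (¼)*(-14) = -7/2 ≈ -3.5000)
q(b) = -7/2 - b
(q(17) + (1011 - 1*318)) - 2213 = ((-7/2 - 1*17) + (1011 - 1*318)) - 2213 = ((-7/2 - 17) + (1011 - 318)) - 2213 = (-41/2 + 693) - 2213 = 1345/2 - 2213 = -3081/2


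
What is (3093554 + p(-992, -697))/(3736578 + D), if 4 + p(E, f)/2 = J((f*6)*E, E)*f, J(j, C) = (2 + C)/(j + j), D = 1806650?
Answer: 3068797797/5498882176 ≈ 0.55808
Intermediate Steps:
J(j, C) = (2 + C)/(2*j) (J(j, C) = (2 + C)/((2*j)) = (2 + C)*(1/(2*j)) = (2 + C)/(2*j))
p(E, f) = -8 + (2 + E)/(6*E) (p(E, f) = -8 + 2*(((2 + E)/(2*(((f*6)*E))))*f) = -8 + 2*(((2 + E)/(2*(((6*f)*E))))*f) = -8 + 2*(((2 + E)/(2*((6*E*f))))*f) = -8 + 2*(((1/(6*E*f))*(2 + E)/2)*f) = -8 + 2*(((2 + E)/(12*E*f))*f) = -8 + 2*((2 + E)/(12*E)) = -8 + (2 + E)/(6*E))
(3093554 + p(-992, -697))/(3736578 + D) = (3093554 + (⅙)*(2 - 47*(-992))/(-992))/(3736578 + 1806650) = (3093554 + (⅙)*(-1/992)*(2 + 46624))/5543228 = (3093554 + (⅙)*(-1/992)*46626)*(1/5543228) = (3093554 - 7771/992)*(1/5543228) = (3068797797/992)*(1/5543228) = 3068797797/5498882176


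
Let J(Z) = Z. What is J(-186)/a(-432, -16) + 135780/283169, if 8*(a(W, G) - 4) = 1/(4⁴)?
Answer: -35584851764/773334539 ≈ -46.015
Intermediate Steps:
a(W, G) = 8193/2048 (a(W, G) = 4 + 1/(8*(4⁴)) = 4 + (⅛)/256 = 4 + (⅛)*(1/256) = 4 + 1/2048 = 8193/2048)
J(-186)/a(-432, -16) + 135780/283169 = -186/8193/2048 + 135780/283169 = -186*2048/8193 + 135780*(1/283169) = -126976/2731 + 135780/283169 = -35584851764/773334539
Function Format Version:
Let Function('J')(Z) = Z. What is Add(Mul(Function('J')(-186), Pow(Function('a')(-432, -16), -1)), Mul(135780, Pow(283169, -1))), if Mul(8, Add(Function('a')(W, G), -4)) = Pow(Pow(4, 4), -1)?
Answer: Rational(-35584851764, 773334539) ≈ -46.015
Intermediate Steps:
Function('a')(W, G) = Rational(8193, 2048) (Function('a')(W, G) = Add(4, Mul(Rational(1, 8), Pow(Pow(4, 4), -1))) = Add(4, Mul(Rational(1, 8), Pow(256, -1))) = Add(4, Mul(Rational(1, 8), Rational(1, 256))) = Add(4, Rational(1, 2048)) = Rational(8193, 2048))
Add(Mul(Function('J')(-186), Pow(Function('a')(-432, -16), -1)), Mul(135780, Pow(283169, -1))) = Add(Mul(-186, Pow(Rational(8193, 2048), -1)), Mul(135780, Pow(283169, -1))) = Add(Mul(-186, Rational(2048, 8193)), Mul(135780, Rational(1, 283169))) = Add(Rational(-126976, 2731), Rational(135780, 283169)) = Rational(-35584851764, 773334539)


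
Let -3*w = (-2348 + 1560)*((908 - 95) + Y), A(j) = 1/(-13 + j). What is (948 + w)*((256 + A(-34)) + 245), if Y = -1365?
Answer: -3391660024/47 ≈ -7.2163e+7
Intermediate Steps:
w = -144992 (w = -(-2348 + 1560)*((908 - 95) - 1365)/3 = -(-788)*(813 - 1365)/3 = -(-788)*(-552)/3 = -1/3*434976 = -144992)
(948 + w)*((256 + A(-34)) + 245) = (948 - 144992)*((256 + 1/(-13 - 34)) + 245) = -144044*((256 + 1/(-47)) + 245) = -144044*((256 - 1/47) + 245) = -144044*(12031/47 + 245) = -144044*23546/47 = -3391660024/47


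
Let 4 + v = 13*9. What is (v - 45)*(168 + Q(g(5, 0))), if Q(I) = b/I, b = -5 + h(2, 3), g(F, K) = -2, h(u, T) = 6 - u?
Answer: 11458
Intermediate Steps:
b = -1 (b = -5 + (6 - 1*2) = -5 + (6 - 2) = -5 + 4 = -1)
v = 113 (v = -4 + 13*9 = -4 + 117 = 113)
Q(I) = -1/I
(v - 45)*(168 + Q(g(5, 0))) = (113 - 45)*(168 - 1/(-2)) = 68*(168 - 1*(-½)) = 68*(168 + ½) = 68*(337/2) = 11458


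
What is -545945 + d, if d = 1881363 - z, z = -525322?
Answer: 1860740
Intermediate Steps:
d = 2406685 (d = 1881363 - 1*(-525322) = 1881363 + 525322 = 2406685)
-545945 + d = -545945 + 2406685 = 1860740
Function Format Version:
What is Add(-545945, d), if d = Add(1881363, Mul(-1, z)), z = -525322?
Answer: 1860740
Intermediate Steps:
d = 2406685 (d = Add(1881363, Mul(-1, -525322)) = Add(1881363, 525322) = 2406685)
Add(-545945, d) = Add(-545945, 2406685) = 1860740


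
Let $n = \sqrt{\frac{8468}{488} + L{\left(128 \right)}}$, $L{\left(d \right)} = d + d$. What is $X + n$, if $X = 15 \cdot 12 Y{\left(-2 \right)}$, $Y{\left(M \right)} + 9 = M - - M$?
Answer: $-2340 + \frac{\sqrt{4068578}}{122} \approx -2323.5$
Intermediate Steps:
$Y{\left(M \right)} = -9 + 2 M$ ($Y{\left(M \right)} = -9 + \left(M - - M\right) = -9 + \left(M + M\right) = -9 + 2 M$)
$L{\left(d \right)} = 2 d$
$n = \frac{\sqrt{4068578}}{122}$ ($n = \sqrt{\frac{8468}{488} + 2 \cdot 128} = \sqrt{8468 \cdot \frac{1}{488} + 256} = \sqrt{\frac{2117}{122} + 256} = \sqrt{\frac{33349}{122}} = \frac{\sqrt{4068578}}{122} \approx 16.533$)
$X = -2340$ ($X = 15 \cdot 12 \left(-9 + 2 \left(-2\right)\right) = 180 \left(-9 - 4\right) = 180 \left(-13\right) = -2340$)
$X + n = -2340 + \frac{\sqrt{4068578}}{122}$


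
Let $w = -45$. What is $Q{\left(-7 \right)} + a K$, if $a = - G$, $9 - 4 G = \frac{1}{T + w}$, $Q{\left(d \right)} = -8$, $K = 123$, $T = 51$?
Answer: $- \frac{2237}{8} \approx -279.63$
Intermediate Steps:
$G = \frac{53}{24}$ ($G = \frac{9}{4} - \frac{1}{4 \left(51 - 45\right)} = \frac{9}{4} - \frac{1}{4 \cdot 6} = \frac{9}{4} - \frac{1}{24} = \frac{53}{24} \approx 2.2083$)
$a = - \frac{53}{24}$ ($a = \left(-1\right) \frac{53}{24} = - \frac{53}{24} \approx -2.2083$)
$Q{\left(-7 \right)} + a K = -8 - \frac{2173}{8} = - \frac{2237}{8}$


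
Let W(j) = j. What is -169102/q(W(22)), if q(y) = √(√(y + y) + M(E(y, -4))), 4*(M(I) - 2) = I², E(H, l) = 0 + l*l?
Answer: -84551*√2/√(33 + √11) ≈ -19842.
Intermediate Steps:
E(H, l) = l² (E(H, l) = 0 + l² = l²)
M(I) = 2 + I²/4
q(y) = √(66 + √2*√y) (q(y) = √(√(y + y) + (2 + ((-4)²)²/4)) = √(√(2*y) + (2 + (¼)*16²)) = √(√2*√y + (2 + (¼)*256)) = √(√2*√y + (2 + 64)) = √(√2*√y + 66) = √(66 + √2*√y))
-169102/q(W(22)) = -169102/√(66 + √2*√22) = -169102/√(66 + 2*√11)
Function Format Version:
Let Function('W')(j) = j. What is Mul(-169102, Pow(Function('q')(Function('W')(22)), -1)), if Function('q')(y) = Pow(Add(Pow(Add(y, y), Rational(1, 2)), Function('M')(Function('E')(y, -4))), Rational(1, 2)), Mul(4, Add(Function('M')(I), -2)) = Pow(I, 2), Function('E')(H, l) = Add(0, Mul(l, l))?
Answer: Mul(-84551, Pow(2, Rational(1, 2)), Pow(Add(33, Pow(11, Rational(1, 2))), Rational(-1, 2))) ≈ -19842.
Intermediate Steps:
Function('E')(H, l) = Pow(l, 2) (Function('E')(H, l) = Add(0, Pow(l, 2)) = Pow(l, 2))
Function('M')(I) = Add(2, Mul(Rational(1, 4), Pow(I, 2)))
Function('q')(y) = Pow(Add(66, Mul(Pow(2, Rational(1, 2)), Pow(y, Rational(1, 2)))), Rational(1, 2)) (Function('q')(y) = Pow(Add(Pow(Add(y, y), Rational(1, 2)), Add(2, Mul(Rational(1, 4), Pow(Pow(-4, 2), 2)))), Rational(1, 2)) = Pow(Add(Pow(Mul(2, y), Rational(1, 2)), Add(2, Mul(Rational(1, 4), Pow(16, 2)))), Rational(1, 2)) = Pow(Add(Mul(Pow(2, Rational(1, 2)), Pow(y, Rational(1, 2))), Add(2, Mul(Rational(1, 4), 256))), Rational(1, 2)) = Pow(Add(Mul(Pow(2, Rational(1, 2)), Pow(y, Rational(1, 2))), Add(2, 64)), Rational(1, 2)) = Pow(Add(Mul(Pow(2, Rational(1, 2)), Pow(y, Rational(1, 2))), 66), Rational(1, 2)) = Pow(Add(66, Mul(Pow(2, Rational(1, 2)), Pow(y, Rational(1, 2)))), Rational(1, 2)))
Mul(-169102, Pow(Function('q')(Function('W')(22)), -1)) = Mul(-169102, Pow(Pow(Add(66, Mul(Pow(2, Rational(1, 2)), Pow(22, Rational(1, 2)))), Rational(1, 2)), -1)) = Mul(-169102, Pow(Pow(Add(66, Mul(2, Pow(11, Rational(1, 2)))), Rational(1, 2)), -1)) = Mul(-169102, Pow(Add(66, Mul(2, Pow(11, Rational(1, 2)))), Rational(-1, 2)))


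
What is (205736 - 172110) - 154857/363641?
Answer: 12227637409/363641 ≈ 33626.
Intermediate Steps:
(205736 - 172110) - 154857/363641 = 33626 - 154857*1/363641 = 33626 - 154857/363641 = 12227637409/363641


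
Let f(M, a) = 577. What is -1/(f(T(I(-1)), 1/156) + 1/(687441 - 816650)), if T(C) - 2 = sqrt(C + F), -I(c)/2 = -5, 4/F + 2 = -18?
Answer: -129209/74553592 ≈ -0.0017331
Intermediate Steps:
F = -1/5 (F = 4/(-2 - 18) = 4/(-20) = 4*(-1/20) = -1/5 ≈ -0.20000)
I(c) = 10 (I(c) = -2*(-5) = 10)
T(C) = 2 + sqrt(-1/5 + C) (T(C) = 2 + sqrt(C - 1/5) = 2 + sqrt(-1/5 + C))
-1/(f(T(I(-1)), 1/156) + 1/(687441 - 816650)) = -1/(577 + 1/(687441 - 816650)) = -1/(577 + 1/(-129209)) = -1/(577 - 1/129209) = -1/74553592/129209 = -1*129209/74553592 = -129209/74553592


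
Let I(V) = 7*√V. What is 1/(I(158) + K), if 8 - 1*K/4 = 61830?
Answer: -123644/30575673601 - 7*√158/61151347202 ≈ -4.0453e-6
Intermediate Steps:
K = -247288 (K = 32 - 4*61830 = 32 - 247320 = -247288)
1/(I(158) + K) = 1/(7*√158 - 247288) = 1/(-247288 + 7*√158)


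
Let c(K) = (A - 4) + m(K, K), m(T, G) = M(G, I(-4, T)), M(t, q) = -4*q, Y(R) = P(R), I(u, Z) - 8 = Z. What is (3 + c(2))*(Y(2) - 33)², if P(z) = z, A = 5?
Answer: -34596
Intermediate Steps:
I(u, Z) = 8 + Z
Y(R) = R
m(T, G) = -32 - 4*T (m(T, G) = -4*(8 + T) = -32 - 4*T)
c(K) = -31 - 4*K (c(K) = (5 - 4) + (-32 - 4*K) = 1 + (-32 - 4*K) = -31 - 4*K)
(3 + c(2))*(Y(2) - 33)² = (3 + (-31 - 4*2))*(2 - 33)² = (3 + (-31 - 8))*(-31)² = (3 - 39)*961 = -36*961 = -34596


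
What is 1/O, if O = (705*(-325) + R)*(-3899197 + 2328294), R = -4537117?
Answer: 1/7487303856526 ≈ 1.3356e-13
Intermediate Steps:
O = 7487303856526 (O = (705*(-325) - 4537117)*(-3899197 + 2328294) = (-229125 - 4537117)*(-1570903) = -4766242*(-1570903) = 7487303856526)
1/O = 1/7487303856526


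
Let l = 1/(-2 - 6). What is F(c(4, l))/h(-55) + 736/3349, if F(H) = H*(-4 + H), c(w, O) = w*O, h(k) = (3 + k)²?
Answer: 7990717/36222784 ≈ 0.22060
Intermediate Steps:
l = -⅛ (l = 1/(-8) = -⅛ ≈ -0.12500)
c(w, O) = O*w
F(c(4, l))/h(-55) + 736/3349 = ((-⅛*4)*(-4 - ⅛*4))/((3 - 55)²) + 736/3349 = (-(-4 - ½)/2)/((-52)²) + 736*(1/3349) = -½*(-9/2)/2704 + 736/3349 = (9/4)*(1/2704) + 736/3349 = 9/10816 + 736/3349 = 7990717/36222784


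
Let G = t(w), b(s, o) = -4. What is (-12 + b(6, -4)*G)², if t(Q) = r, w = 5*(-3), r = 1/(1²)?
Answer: 256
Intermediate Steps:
r = 1 (r = 1/1 = 1)
w = -15
t(Q) = 1
G = 1
(-12 + b(6, -4)*G)² = (-12 - 4*1)² = (-12 - 4)² = (-16)² = 256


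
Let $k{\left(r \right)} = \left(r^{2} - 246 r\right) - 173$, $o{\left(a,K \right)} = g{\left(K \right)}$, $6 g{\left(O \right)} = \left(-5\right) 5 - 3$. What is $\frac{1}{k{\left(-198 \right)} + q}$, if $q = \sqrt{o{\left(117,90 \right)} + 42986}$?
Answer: $\frac{263217}{23094267419} - \frac{4 \sqrt{24177}}{23094267419} \approx 1.1371 \cdot 10^{-5}$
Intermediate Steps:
$g{\left(O \right)} = - \frac{14}{3}$ ($g{\left(O \right)} = \frac{\left(-5\right) 5 - 3}{6} = \frac{-25 - 3}{6} = \frac{1}{6} \left(-28\right) = - \frac{14}{3}$)
$o{\left(a,K \right)} = - \frac{14}{3}$
$k{\left(r \right)} = -173 + r^{2} - 246 r$
$q = \frac{4 \sqrt{24177}}{3}$ ($q = \sqrt{- \frac{14}{3} + 42986} = \sqrt{\frac{128944}{3}} = \frac{4 \sqrt{24177}}{3} \approx 207.32$)
$\frac{1}{k{\left(-198 \right)} + q} = \frac{1}{\left(-173 + \left(-198\right)^{2} - -48708\right) + \frac{4 \sqrt{24177}}{3}} = \frac{1}{\left(-173 + 39204 + 48708\right) + \frac{4 \sqrt{24177}}{3}} = \frac{1}{87739 + \frac{4 \sqrt{24177}}{3}}$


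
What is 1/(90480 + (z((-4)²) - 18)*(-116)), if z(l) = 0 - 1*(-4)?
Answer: 1/92104 ≈ 1.0857e-5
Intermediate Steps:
z(l) = 4 (z(l) = 0 + 4 = 4)
1/(90480 + (z((-4)²) - 18)*(-116)) = 1/(90480 + (4 - 18)*(-116)) = 1/(90480 - 14*(-116)) = 1/(90480 + 1624) = 1/92104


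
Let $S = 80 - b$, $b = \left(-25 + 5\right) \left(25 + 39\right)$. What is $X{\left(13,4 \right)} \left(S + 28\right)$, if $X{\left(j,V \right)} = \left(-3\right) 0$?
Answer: $0$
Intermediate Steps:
$X{\left(j,V \right)} = 0$
$b = -1280$ ($b = \left(-20\right) 64 = -1280$)
$S = 1360$ ($S = 80 - -1280 = 80 + 1280 = 1360$)
$X{\left(13,4 \right)} \left(S + 28\right) = 0 \left(1360 + 28\right) = 0 \cdot 1388 = 0$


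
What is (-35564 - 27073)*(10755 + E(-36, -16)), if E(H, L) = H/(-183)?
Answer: -41094068679/61 ≈ -6.7367e+8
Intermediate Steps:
E(H, L) = -H/183 (E(H, L) = H*(-1/183) = -H/183)
(-35564 - 27073)*(10755 + E(-36, -16)) = (-35564 - 27073)*(10755 - 1/183*(-36)) = -62637*(10755 + 12/61) = -62637*656067/61 = -41094068679/61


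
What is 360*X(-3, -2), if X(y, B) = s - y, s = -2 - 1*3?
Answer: -720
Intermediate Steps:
s = -5 (s = -2 - 3 = -5)
X(y, B) = -5 - y
360*X(-3, -2) = 360*(-5 - 1*(-3)) = 360*(-5 + 3) = 360*(-2) = -720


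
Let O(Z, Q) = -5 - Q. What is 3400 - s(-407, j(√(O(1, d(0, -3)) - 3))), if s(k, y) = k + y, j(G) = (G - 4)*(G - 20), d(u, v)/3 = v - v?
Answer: 3735 + 48*I*√2 ≈ 3735.0 + 67.882*I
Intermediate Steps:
d(u, v) = 0 (d(u, v) = 3*(v - v) = 3*0 = 0)
j(G) = (-20 + G)*(-4 + G) (j(G) = (-4 + G)*(-20 + G) = (-20 + G)*(-4 + G))
3400 - s(-407, j(√(O(1, d(0, -3)) - 3))) = 3400 - (-407 + (80 + (√((-5 - 1*0) - 3))² - 24*√((-5 - 1*0) - 3))) = 3400 - (-407 + (80 + (√((-5 + 0) - 3))² - 24*√((-5 + 0) - 3))) = 3400 - (-407 + (80 + (√(-5 - 3))² - 24*√(-5 - 3))) = 3400 - (-407 + (80 + (√(-8))² - 48*I*√2)) = 3400 - (-407 + (80 + (2*I*√2)² - 48*I*√2)) = 3400 - (-407 + (80 - 8 - 48*I*√2)) = 3400 - (-407 + (72 - 48*I*√2)) = 3400 - (-335 - 48*I*√2) = 3400 + (335 + 48*I*√2) = 3735 + 48*I*√2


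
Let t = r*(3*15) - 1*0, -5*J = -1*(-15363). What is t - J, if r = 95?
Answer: 36738/5 ≈ 7347.6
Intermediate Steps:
J = -15363/5 (J = -(-1)*(-15363)/5 = -1/5*15363 = -15363/5 ≈ -3072.6)
t = 4275 (t = 95*(3*15) - 1*0 = 95*45 + 0 = 4275 + 0 = 4275)
t - J = 4275 - 1*(-15363/5) = 4275 + 15363/5 = 36738/5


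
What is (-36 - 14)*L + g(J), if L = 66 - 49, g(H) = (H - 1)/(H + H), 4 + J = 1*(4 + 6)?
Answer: -10195/12 ≈ -849.58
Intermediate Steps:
J = 6 (J = -4 + 1*(4 + 6) = -4 + 1*10 = -4 + 10 = 6)
g(H) = (-1 + H)/(2*H) (g(H) = (-1 + H)/((2*H)) = (-1 + H)*(1/(2*H)) = (-1 + H)/(2*H))
L = 17
(-36 - 14)*L + g(J) = (-36 - 14)*17 + (½)*(-1 + 6)/6 = -50*17 + (½)*(⅙)*5 = -850 + 5/12 = -10195/12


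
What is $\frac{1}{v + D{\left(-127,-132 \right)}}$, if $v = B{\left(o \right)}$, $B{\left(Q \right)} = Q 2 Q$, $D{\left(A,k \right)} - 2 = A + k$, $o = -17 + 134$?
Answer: $\frac{1}{27121} \approx 3.6872 \cdot 10^{-5}$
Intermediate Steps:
$o = 117$
$D{\left(A,k \right)} = 2 + A + k$ ($D{\left(A,k \right)} = 2 + \left(A + k\right) = 2 + A + k$)
$B{\left(Q \right)} = 2 Q^{2}$ ($B{\left(Q \right)} = 2 Q Q = 2 Q^{2}$)
$v = 27378$ ($v = 2 \cdot 117^{2} = 2 \cdot 13689 = 27378$)
$\frac{1}{v + D{\left(-127,-132 \right)}} = \frac{1}{27378 - 257} = \frac{1}{27121}$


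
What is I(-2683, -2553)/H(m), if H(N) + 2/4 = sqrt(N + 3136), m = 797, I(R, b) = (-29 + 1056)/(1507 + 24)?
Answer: 2054/24084161 + 12324*sqrt(437)/24084161 ≈ 0.010782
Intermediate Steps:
I(R, b) = 1027/1531
H(N) = -1/2 + sqrt(3136 + N) (H(N) = -1/2 + sqrt(N + 3136) = -1/2 + sqrt(3136 + N))
I(-2683, -2553)/H(m) = 1027/(1531*(-1/2 + sqrt(3136 + 797))) = 1027/(1531*(-1/2 + sqrt(3933))) = 1027/(1531*(-1/2 + 3*sqrt(437)))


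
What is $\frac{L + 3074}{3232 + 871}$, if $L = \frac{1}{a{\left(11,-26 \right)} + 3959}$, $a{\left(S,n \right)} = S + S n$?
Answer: $\frac{11324617}{15115452} \approx 0.74921$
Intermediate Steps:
$L = \frac{1}{3684}$ ($L = \frac{1}{11 \left(1 - 26\right) + 3959} = \frac{1}{11 \left(-25\right) + 3959} = \frac{1}{-275 + 3959} = \frac{1}{3684} \approx 0.00027144$)
$\frac{L + 3074}{3232 + 871} = \frac{\frac{1}{3684} + 3074}{3232 + 871} = \frac{11324617}{3684 \cdot 4103} = \frac{11324617}{3684} \cdot \frac{1}{4103} = \frac{11324617}{15115452}$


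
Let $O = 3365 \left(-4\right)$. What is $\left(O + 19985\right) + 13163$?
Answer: $19688$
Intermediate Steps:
$O = -13460$
$\left(O + 19985\right) + 13163 = \left(-13460 + 19985\right) + 13163 = 6525 + 13163 = 19688$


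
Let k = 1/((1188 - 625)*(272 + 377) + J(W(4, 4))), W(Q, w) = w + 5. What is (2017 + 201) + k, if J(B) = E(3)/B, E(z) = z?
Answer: 2431287319/1096162 ≈ 2218.0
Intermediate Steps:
W(Q, w) = 5 + w
J(B) = 3/B
k = 3/1096162 (k = 1/((1188 - 625)*(272 + 377) + 3/(5 + 4)) = 1/(563*649 + 3/9) = 1/(365387 + 3*(⅑)) = 1/(365387 + ⅓) = 1/(1096162/3) = 3/1096162 ≈ 2.7368e-6)
(2017 + 201) + k = (2017 + 201) + 3/1096162 = 2218 + 3/1096162 = 2431287319/1096162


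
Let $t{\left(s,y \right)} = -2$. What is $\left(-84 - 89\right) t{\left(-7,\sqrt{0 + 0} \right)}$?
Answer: $346$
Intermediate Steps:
$\left(-84 - 89\right) t{\left(-7,\sqrt{0 + 0} \right)} = \left(-84 - 89\right) \left(-2\right) = \left(-173\right) \left(-2\right) = 346$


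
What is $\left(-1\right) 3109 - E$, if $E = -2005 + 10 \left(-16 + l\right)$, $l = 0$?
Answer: $-944$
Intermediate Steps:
$E = -2165$ ($E = -2005 + 10 \left(-16 + 0\right) = -2005 + 10 \left(-16\right) = -2005 - 160 = -2165$)
$\left(-1\right) 3109 - E = \left(-1\right) 3109 - -2165 = -3109 + 2165 = -944$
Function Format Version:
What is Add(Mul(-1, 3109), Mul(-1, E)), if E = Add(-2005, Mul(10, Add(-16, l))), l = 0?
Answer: -944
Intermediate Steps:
E = -2165 (E = Add(-2005, Mul(10, Add(-16, 0))) = Add(-2005, Mul(10, -16)) = Add(-2005, -160) = -2165)
Add(Mul(-1, 3109), Mul(-1, E)) = Add(Mul(-1, 3109), Mul(-1, -2165)) = Add(-3109, 2165) = -944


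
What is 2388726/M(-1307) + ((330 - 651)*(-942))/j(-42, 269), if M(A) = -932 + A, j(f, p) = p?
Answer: 34466004/602291 ≈ 57.225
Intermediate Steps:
2388726/M(-1307) + ((330 - 651)*(-942))/j(-42, 269) = 2388726/(-932 - 1307) + ((330 - 651)*(-942))/269 = 2388726/(-2239) - 321*(-942)*(1/269) = 2388726*(-1/2239) + 302382*(1/269) = -2388726/2239 + 302382/269 = 34466004/602291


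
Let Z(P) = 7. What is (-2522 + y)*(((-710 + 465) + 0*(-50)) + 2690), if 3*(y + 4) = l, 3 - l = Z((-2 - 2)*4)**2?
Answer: -6213560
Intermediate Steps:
l = -46 (l = 3 - 1*7**2 = 3 - 1*49 = 3 - 49 = -46)
y = -58/3 (y = -4 + (1/3)*(-46) = -4 - 46/3 = -58/3 ≈ -19.333)
(-2522 + y)*(((-710 + 465) + 0*(-50)) + 2690) = (-2522 - 58/3)*(((-710 + 465) + 0*(-50)) + 2690) = -7624*((-245 + 0) + 2690)/3 = -7624*(-245 + 2690)/3 = -7624/3*2445 = -6213560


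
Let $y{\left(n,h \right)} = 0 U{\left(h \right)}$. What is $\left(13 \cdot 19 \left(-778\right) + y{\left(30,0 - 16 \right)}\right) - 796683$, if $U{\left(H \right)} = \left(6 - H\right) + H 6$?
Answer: $-988849$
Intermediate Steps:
$U{\left(H \right)} = 6 + 5 H$ ($U{\left(H \right)} = \left(6 - H\right) + 6 H = 6 + 5 H$)
$y{\left(n,h \right)} = 0$ ($y{\left(n,h \right)} = 0 \left(6 + 5 h\right) = 0$)
$\left(13 \cdot 19 \left(-778\right) + y{\left(30,0 - 16 \right)}\right) - 796683 = \left(13 \cdot 19 \left(-778\right) + 0\right) - 796683 = \left(247 \left(-778\right) + 0\right) - 796683 = \left(-192166 + 0\right) - 796683 = -192166 - 796683 = -988849$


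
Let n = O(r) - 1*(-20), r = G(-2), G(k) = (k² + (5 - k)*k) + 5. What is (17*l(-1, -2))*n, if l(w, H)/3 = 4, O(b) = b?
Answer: 3060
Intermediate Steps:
G(k) = 5 + k² + k*(5 - k) (G(k) = (k² + k*(5 - k)) + 5 = 5 + k² + k*(5 - k))
r = -5 (r = 5 + 5*(-2) = 5 - 10 = -5)
l(w, H) = 12 (l(w, H) = 3*4 = 12)
n = 15 (n = -5 - 1*(-20) = -5 + 20 = 15)
(17*l(-1, -2))*n = (17*12)*15 = 204*15 = 3060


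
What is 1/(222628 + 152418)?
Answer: 1/375046 ≈ 2.6663e-6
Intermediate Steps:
1/(222628 + 152418) = 1/375046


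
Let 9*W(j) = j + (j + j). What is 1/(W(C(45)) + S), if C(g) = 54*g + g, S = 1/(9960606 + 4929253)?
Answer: 14889859/12284133676 ≈ 0.0012121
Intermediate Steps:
S = 1/14889859 ≈ 6.7160e-8
C(g) = 55*g
W(j) = j/3 (W(j) = (j + (j + j))/9 = (j + 2*j)/9 = (3*j)/9 = j/3)
1/(W(C(45)) + S) = 1/((55*45)/3 + 1/14889859) = 1/((⅓)*2475 + 1/14889859) = 1/(825 + 1/14889859) = 1/(12284133676/14889859) = 14889859/12284133676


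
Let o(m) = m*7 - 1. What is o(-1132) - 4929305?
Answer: -4937230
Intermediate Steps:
o(m) = -1 + 7*m (o(m) = 7*m - 1 = -1 + 7*m)
o(-1132) - 4929305 = (-1 + 7*(-1132)) - 4929305 = (-1 - 7924) - 4929305 = -7925 - 4929305 = -4937230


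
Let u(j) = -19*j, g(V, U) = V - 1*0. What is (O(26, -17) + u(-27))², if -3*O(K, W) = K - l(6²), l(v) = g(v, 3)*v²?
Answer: 2320252561/9 ≈ 2.5781e+8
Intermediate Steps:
g(V, U) = V (g(V, U) = V + 0 = V)
l(v) = v³ (l(v) = v*v² = v³)
O(K, W) = 15552 - K/3 (O(K, W) = -(K - (6²)³)/3 = -(K - 1*36³)/3 = -(K - 1*46656)/3 = -(K - 46656)/3 = -(-46656 + K)/3 = 15552 - K/3)
(O(26, -17) + u(-27))² = ((15552 - ⅓*26) - 19*(-27))² = ((15552 - 26/3) + 513)² = (46630/3 + 513)² = (48169/3)² = 2320252561/9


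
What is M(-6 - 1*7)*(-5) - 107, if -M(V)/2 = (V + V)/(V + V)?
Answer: -97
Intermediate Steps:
M(V) = -2 (M(V) = -2*(V + V)/(V + V) = -2*2*V/(2*V) = -2*2*V*1/(2*V) = -2*1 = -2)
M(-6 - 1*7)*(-5) - 107 = -2*(-5) - 107 = 10 - 107 = -97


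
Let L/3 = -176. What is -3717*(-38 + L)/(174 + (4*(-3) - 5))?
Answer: 2103822/157 ≈ 13400.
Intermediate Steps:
L = -528 (L = 3*(-176) = -528)
-3717*(-38 + L)/(174 + (4*(-3) - 5)) = -3717*(-38 - 528)/(174 + (4*(-3) - 5)) = -(-2103822)/(174 + (-12 - 5)) = -(-2103822)/(174 - 17) = -(-2103822)/157 = -3717*(-566/157) = 2103822/157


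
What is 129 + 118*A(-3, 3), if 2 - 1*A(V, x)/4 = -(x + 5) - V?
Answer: 3433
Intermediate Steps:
A(V, x) = 28 + 4*V + 4*x (A(V, x) = 8 - 4*(-(x + 5) - V) = 8 - 4*(-(5 + x) - V) = 8 - 4*((-5 - x) - V) = 8 - 4*(-5 - V - x) = 8 + (20 + 4*V + 4*x) = 28 + 4*V + 4*x)
129 + 118*A(-3, 3) = 129 + 118*(28 + 4*(-3) + 4*3) = 129 + 118*(28 - 12 + 12) = 129 + 118*28 = 129 + 3304 = 3433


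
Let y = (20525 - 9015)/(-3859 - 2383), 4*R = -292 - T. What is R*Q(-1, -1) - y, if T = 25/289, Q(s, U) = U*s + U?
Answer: 5755/3121 ≈ 1.8440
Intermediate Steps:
Q(s, U) = U + U*s
T = 25/289 (T = 25*(1/289) = 25/289 ≈ 0.086505)
R = -84413/1156 (R = (-292 - 1*25/289)/4 = (-292 - 25/289)/4 = (¼)*(-84413/289) = -84413/1156 ≈ -73.022)
y = -5755/3121 (y = 11510/(-6242) = 11510*(-1/6242) = -5755/3121 ≈ -1.8440)
R*Q(-1, -1) - y = -(-84413)*(1 - 1)/1156 - 1*(-5755/3121) = -(-84413)*0/1156 + 5755/3121 = -84413/1156*0 + 5755/3121 = 0 + 5755/3121 = 5755/3121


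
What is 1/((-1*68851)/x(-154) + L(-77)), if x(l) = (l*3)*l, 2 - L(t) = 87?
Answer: -71148/6116431 ≈ -0.011632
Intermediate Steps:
L(t) = -85 (L(t) = 2 - 1*87 = 2 - 87 = -85)
x(l) = 3*l**2 (x(l) = (3*l)*l = 3*l**2)
1/((-1*68851)/x(-154) + L(-77)) = 1/((-1*68851)/((3*(-154)**2)) - 85) = 1/(-68851/(3*23716) - 85) = 1/(-68851/71148 - 85) = 1/(-6116431/71148) = -71148/6116431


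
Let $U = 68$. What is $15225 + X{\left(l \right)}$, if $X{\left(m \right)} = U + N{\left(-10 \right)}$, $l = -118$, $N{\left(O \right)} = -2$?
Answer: $15291$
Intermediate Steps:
$X{\left(m \right)} = 66$ ($X{\left(m \right)} = 68 - 2 = 66$)
$15225 + X{\left(l \right)} = 15225 + 66 = 15291$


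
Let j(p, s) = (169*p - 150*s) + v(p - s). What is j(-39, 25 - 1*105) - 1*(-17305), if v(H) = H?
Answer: 22755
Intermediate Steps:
j(p, s) = -151*s + 170*p (j(p, s) = (169*p - 150*s) + (p - s) = (-150*s + 169*p) + (p - s) = -151*s + 170*p)
j(-39, 25 - 1*105) - 1*(-17305) = (-151*(25 - 1*105) + 170*(-39)) - 1*(-17305) = (-151*(25 - 105) - 6630) + 17305 = (-151*(-80) - 6630) + 17305 = (12080 - 6630) + 17305 = 5450 + 17305 = 22755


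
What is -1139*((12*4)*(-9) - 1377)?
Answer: 2060451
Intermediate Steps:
-1139*((12*4)*(-9) - 1377) = -1139*(48*(-9) - 1377) = -1139*(-432 - 1377) = -1139*(-1809) = 2060451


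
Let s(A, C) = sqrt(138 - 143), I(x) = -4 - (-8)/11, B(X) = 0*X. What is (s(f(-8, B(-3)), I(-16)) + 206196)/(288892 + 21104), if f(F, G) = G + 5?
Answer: 17183/25833 + I*sqrt(5)/309996 ≈ 0.66516 + 7.2132e-6*I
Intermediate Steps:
B(X) = 0
f(F, G) = 5 + G
I(x) = -36/11 (I(x) = -4 - (-8)/11 = -4 - 1*(-8/11) = -4 + 8/11 = -36/11)
s(A, C) = I*sqrt(5) (s(A, C) = sqrt(-5) = I*sqrt(5))
(s(f(-8, B(-3)), I(-16)) + 206196)/(288892 + 21104) = (I*sqrt(5) + 206196)/(288892 + 21104) = (206196 + I*sqrt(5))/309996 = (206196 + I*sqrt(5))*(1/309996) = 17183/25833 + I*sqrt(5)/309996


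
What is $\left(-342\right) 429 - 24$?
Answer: $-146742$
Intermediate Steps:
$\left(-342\right) 429 - 24 = -146718 - 24 = -146742$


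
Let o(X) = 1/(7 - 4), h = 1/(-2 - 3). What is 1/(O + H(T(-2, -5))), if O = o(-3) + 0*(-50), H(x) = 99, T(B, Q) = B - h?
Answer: 3/298 ≈ 0.010067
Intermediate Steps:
h = -⅕ (h = 1/(-5) = -⅕ ≈ -0.20000)
T(B, Q) = ⅕ + B (T(B, Q) = B - 1*(-⅕) = B + ⅕ = ⅕ + B)
o(X) = ⅓ (o(X) = 1/3 = ⅓)
O = ⅓ (O = ⅓ + 0*(-50) = ⅓ + 0 = ⅓ ≈ 0.33333)
1/(O + H(T(-2, -5))) = 1/(⅓ + 99) = 1/(298/3) = 3/298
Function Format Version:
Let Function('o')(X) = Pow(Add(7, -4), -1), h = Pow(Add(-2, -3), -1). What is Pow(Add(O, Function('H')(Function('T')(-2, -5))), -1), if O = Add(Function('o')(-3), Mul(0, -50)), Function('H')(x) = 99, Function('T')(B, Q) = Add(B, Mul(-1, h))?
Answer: Rational(3, 298) ≈ 0.010067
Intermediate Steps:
h = Rational(-1, 5) (h = Pow(-5, -1) = Rational(-1, 5) ≈ -0.20000)
Function('T')(B, Q) = Add(Rational(1, 5), B) (Function('T')(B, Q) = Add(B, Mul(-1, Rational(-1, 5))) = Add(B, Rational(1, 5)) = Add(Rational(1, 5), B))
Function('o')(X) = Rational(1, 3) (Function('o')(X) = Pow(3, -1) = Rational(1, 3))
O = Rational(1, 3) (O = Add(Rational(1, 3), Mul(0, -50)) = Add(Rational(1, 3), 0) = Rational(1, 3) ≈ 0.33333)
Pow(Add(O, Function('H')(Function('T')(-2, -5))), -1) = Pow(Add(Rational(1, 3), 99), -1) = Pow(Rational(298, 3), -1) = Rational(3, 298)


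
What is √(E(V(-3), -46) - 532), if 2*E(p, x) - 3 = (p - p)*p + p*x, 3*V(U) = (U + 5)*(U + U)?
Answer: I*√1754/2 ≈ 20.94*I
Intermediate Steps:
V(U) = 2*U*(5 + U)/3 (V(U) = ((U + 5)*(U + U))/3 = ((5 + U)*(2*U))/3 = (2*U*(5 + U))/3 = 2*U*(5 + U)/3)
E(p, x) = 3/2 + p*x/2 (E(p, x) = 3/2 + ((p - p)*p + p*x)/2 = 3/2 + (0*p + p*x)/2 = 3/2 + (0 + p*x)/2 = 3/2 + (p*x)/2 = 3/2 + p*x/2)
√(E(V(-3), -46) - 532) = √((3/2 + (½)*((⅔)*(-3)*(5 - 3))*(-46)) - 532) = √((3/2 + (½)*((⅔)*(-3)*2)*(-46)) - 532) = √((3/2 + (½)*(-4)*(-46)) - 532) = √((3/2 + 92) - 532) = √(187/2 - 532) = √(-877/2) = I*√1754/2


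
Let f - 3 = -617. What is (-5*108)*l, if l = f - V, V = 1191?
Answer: 974700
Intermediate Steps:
f = -614 (f = 3 - 617 = -614)
l = -1805 (l = -614 - 1*1191 = -614 - 1191 = -1805)
(-5*108)*l = -5*108*(-1805) = -540*(-1805) = 974700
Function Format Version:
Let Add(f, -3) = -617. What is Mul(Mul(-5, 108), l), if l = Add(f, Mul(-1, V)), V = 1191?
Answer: 974700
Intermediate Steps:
f = -614 (f = Add(3, -617) = -614)
l = -1805 (l = Add(-614, Mul(-1, 1191)) = Add(-614, -1191) = -1805)
Mul(Mul(-5, 108), l) = Mul(Mul(-5, 108), -1805) = Mul(-540, -1805) = 974700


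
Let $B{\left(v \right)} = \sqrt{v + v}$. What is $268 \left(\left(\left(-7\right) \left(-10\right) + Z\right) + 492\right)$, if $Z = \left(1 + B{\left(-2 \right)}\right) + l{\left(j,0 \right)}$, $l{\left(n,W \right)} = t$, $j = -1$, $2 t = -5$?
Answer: $150214 + 536 i \approx 1.5021 \cdot 10^{5} + 536.0 i$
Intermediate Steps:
$t = - \frac{5}{2}$ ($t = \frac{1}{2} \left(-5\right) = - \frac{5}{2} \approx -2.5$)
$l{\left(n,W \right)} = - \frac{5}{2}$
$B{\left(v \right)} = \sqrt{2} \sqrt{v}$ ($B{\left(v \right)} = \sqrt{2 v} = \sqrt{2} \sqrt{v}$)
$Z = - \frac{3}{2} + 2 i$ ($Z = \left(1 + \sqrt{2} \sqrt{-2}\right) - \frac{5}{2} = \left(1 + \sqrt{2} i \sqrt{2}\right) - \frac{5}{2} = \left(1 + 2 i\right) - \frac{5}{2} = - \frac{3}{2} + 2 i \approx -1.5 + 2.0 i$)
$268 \left(\left(\left(-7\right) \left(-10\right) + Z\right) + 492\right) = 268 \left(\left(\left(-7\right) \left(-10\right) - \left(\frac{3}{2} - 2 i\right)\right) + 492\right) = 268 \left(\left(70 - \left(\frac{3}{2} - 2 i\right)\right) + 492\right) = 268 \left(\left(\frac{137}{2} + 2 i\right) + 492\right) = 268 \left(\frac{1121}{2} + 2 i\right) = 150214 + 536 i$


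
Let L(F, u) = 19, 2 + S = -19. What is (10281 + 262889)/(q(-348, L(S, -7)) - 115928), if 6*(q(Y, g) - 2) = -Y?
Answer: -136585/57934 ≈ -2.3576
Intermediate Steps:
S = -21 (S = -2 - 19 = -21)
q(Y, g) = 2 - Y/6 (q(Y, g) = 2 + (-Y)/6 = 2 - Y/6)
(10281 + 262889)/(q(-348, L(S, -7)) - 115928) = (10281 + 262889)/((2 - ⅙*(-348)) - 115928) = 273170/((2 + 58) - 115928) = 273170/(60 - 115928) = 273170/(-115868) = 273170*(-1/115868) = -136585/57934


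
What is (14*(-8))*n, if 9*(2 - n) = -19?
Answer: -4144/9 ≈ -460.44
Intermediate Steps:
n = 37/9 (n = 2 - ⅑*(-19) = 2 + 19/9 = 37/9 ≈ 4.1111)
(14*(-8))*n = (14*(-8))*(37/9) = -112*37/9 = -4144/9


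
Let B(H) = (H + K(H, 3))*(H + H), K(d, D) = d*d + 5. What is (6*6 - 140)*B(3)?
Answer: -10608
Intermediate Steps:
K(d, D) = 5 + d² (K(d, D) = d² + 5 = 5 + d²)
B(H) = 2*H*(5 + H + H²) (B(H) = (H + (5 + H²))*(H + H) = (5 + H + H²)*(2*H) = 2*H*(5 + H + H²))
(6*6 - 140)*B(3) = (6*6 - 140)*(2*3*(5 + 3 + 3²)) = (36 - 140)*(2*3*(5 + 3 + 9)) = -208*3*17 = -104*102 = -10608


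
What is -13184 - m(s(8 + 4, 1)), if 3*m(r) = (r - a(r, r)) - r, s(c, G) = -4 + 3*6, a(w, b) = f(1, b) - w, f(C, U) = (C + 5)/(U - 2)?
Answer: -26377/2 ≈ -13189.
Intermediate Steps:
f(C, U) = (5 + C)/(-2 + U)
a(w, b) = -w + 6/(-2 + b) (a(w, b) = (5 + 1)/(-2 + b) - w = 6/(-2 + b) - w = -w + 6/(-2 + b))
s(c, G) = 14 (s(c, G) = -4 + 18 = 14)
m(r) = -(6 - r*(-2 + r))/(3*(-2 + r)) (m(r) = ((r - (6 - r*(-2 + r))/(-2 + r)) - r)/3 = (-(6 - r*(-2 + r))/(-2 + r))/3 = -(6 - r*(-2 + r))/(3*(-2 + r)))
-13184 - m(s(8 + 4, 1)) = -13184 - (-6 + 14*(-2 + 14))/(3*(-2 + 14)) = -13184 - (-6 + 14*12)/(3*12) = -13184 - (-6 + 168)/(3*12) = -13184 - 162/(3*12) = -13184 - 1*9/2 = -13184 - 9/2 = -26377/2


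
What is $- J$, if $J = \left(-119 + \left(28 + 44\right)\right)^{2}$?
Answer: $-2209$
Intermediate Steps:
$J = 2209$ ($J = \left(-119 + 72\right)^{2} = \left(-47\right)^{2} = 2209$)
$- J = \left(-1\right) 2209 = -2209$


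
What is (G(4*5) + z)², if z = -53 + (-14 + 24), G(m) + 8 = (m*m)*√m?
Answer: 3202601 - 81600*√5 ≈ 3.0201e+6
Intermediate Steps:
G(m) = -8 + m^(5/2) (G(m) = -8 + (m*m)*√m = -8 + m²*√m = -8 + m^(5/2))
z = -43 (z = -53 + 10 = -43)
(G(4*5) + z)² = ((-8 + (4*5)^(5/2)) - 43)² = ((-8 + 20^(5/2)) - 43)² = ((-8 + 800*√5) - 43)² = (-51 + 800*√5)²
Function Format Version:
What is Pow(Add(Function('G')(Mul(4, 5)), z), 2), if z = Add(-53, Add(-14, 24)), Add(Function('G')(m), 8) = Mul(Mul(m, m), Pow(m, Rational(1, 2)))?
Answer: Add(3202601, Mul(-81600, Pow(5, Rational(1, 2)))) ≈ 3.0201e+6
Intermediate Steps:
Function('G')(m) = Add(-8, Pow(m, Rational(5, 2))) (Function('G')(m) = Add(-8, Mul(Mul(m, m), Pow(m, Rational(1, 2)))) = Add(-8, Mul(Pow(m, 2), Pow(m, Rational(1, 2)))) = Add(-8, Pow(m, Rational(5, 2))))
z = -43 (z = Add(-53, 10) = -43)
Pow(Add(Function('G')(Mul(4, 5)), z), 2) = Pow(Add(Add(-8, Pow(Mul(4, 5), Rational(5, 2))), -43), 2) = Pow(Add(Add(-8, Pow(20, Rational(5, 2))), -43), 2) = Pow(Add(Add(-8, Mul(800, Pow(5, Rational(1, 2)))), -43), 2) = Pow(Add(-51, Mul(800, Pow(5, Rational(1, 2)))), 2)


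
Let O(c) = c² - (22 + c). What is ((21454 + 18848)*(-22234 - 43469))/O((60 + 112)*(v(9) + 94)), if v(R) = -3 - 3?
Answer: -120361923/10412879 ≈ -11.559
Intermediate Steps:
v(R) = -6
O(c) = -22 + c² - c (O(c) = c² + (-22 - c) = -22 + c² - c)
((21454 + 18848)*(-22234 - 43469))/O((60 + 112)*(v(9) + 94)) = ((21454 + 18848)*(-22234 - 43469))/(-22 + ((60 + 112)*(-6 + 94))² - (60 + 112)*(-6 + 94)) = (40302*(-65703))/(-22 + (172*88)² - 172*88) = -2647962306/(-22 + 15136² - 1*15136) = -2647962306/(-22 + 229098496 - 15136) = -2647962306/229083338 = -2647962306*1/229083338 = -120361923/10412879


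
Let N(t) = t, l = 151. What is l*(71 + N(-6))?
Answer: 9815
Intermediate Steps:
l*(71 + N(-6)) = 151*(71 - 6) = 151*65 = 9815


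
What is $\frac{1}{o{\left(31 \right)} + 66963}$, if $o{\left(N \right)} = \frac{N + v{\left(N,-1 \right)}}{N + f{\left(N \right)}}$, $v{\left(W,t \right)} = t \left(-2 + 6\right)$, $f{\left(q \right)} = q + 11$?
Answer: $\frac{73}{4888326} \approx 1.4934 \cdot 10^{-5}$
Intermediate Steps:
$f{\left(q \right)} = 11 + q$
$v{\left(W,t \right)} = 4 t$ ($v{\left(W,t \right)} = t 4 = 4 t$)
$o{\left(N \right)} = \frac{-4 + N}{11 + 2 N}$ ($o{\left(N \right)} = \frac{N + 4 \left(-1\right)}{N + \left(11 + N\right)} = \frac{N - 4}{11 + 2 N} = \frac{-4 + N}{11 + 2 N}$)
$\frac{1}{o{\left(31 \right)} + 66963} = \frac{1}{\frac{-4 + 31}{11 + 2 \cdot 31} + 66963} = \frac{1}{\frac{1}{11 + 62} \cdot 27 + 66963} = \frac{1}{\frac{1}{73} \cdot 27 + 66963} = \frac{1}{\frac{27}{73} + 66963} = \frac{1}{\frac{4888326}{73}} = \frac{73}{4888326}$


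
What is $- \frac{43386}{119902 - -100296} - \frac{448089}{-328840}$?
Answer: $\frac{42200624691}{36204955160} \approx 1.1656$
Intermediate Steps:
$- \frac{43386}{119902 - -100296} - \frac{448089}{-328840} = - \frac{43386}{119902 + 100296} - - \frac{448089}{328840} = - \frac{43386}{220198} + \frac{448089}{328840} = \left(-43386\right) \frac{1}{220198} + \frac{448089}{328840} = - \frac{21693}{110099} + \frac{448089}{328840} = \frac{42200624691}{36204955160}$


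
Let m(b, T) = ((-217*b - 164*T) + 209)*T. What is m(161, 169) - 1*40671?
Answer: -10593707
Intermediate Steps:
m(b, T) = T*(209 - 217*b - 164*T) (m(b, T) = (209 - 217*b - 164*T)*T = T*(209 - 217*b - 164*T))
m(161, 169) - 1*40671 = 169*(209 - 217*161 - 164*169) - 1*40671 = 169*(209 - 34937 - 27716) - 40671 = 169*(-62444) - 40671 = -10553036 - 40671 = -10593707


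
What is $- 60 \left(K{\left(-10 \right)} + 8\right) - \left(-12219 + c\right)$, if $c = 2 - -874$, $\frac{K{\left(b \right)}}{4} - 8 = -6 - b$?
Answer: $7983$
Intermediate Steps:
$K{\left(b \right)} = 8 - 4 b$ ($K{\left(b \right)} = 32 + 4 \left(-6 - b\right) = 32 - \left(24 + 4 b\right) = 8 - 4 b$)
$c = 876$ ($c = 2 + 874 = 876$)
$- 60 \left(K{\left(-10 \right)} + 8\right) - \left(-12219 + c\right) = - 60 \left(\left(8 - -40\right) + 8\right) + \left(12219 - 876\right) = - 60 \left(\left(8 + 40\right) + 8\right) + \left(12219 - 876\right) = - 60 \left(48 + 8\right) + 11343 = \left(-60\right) 56 + 11343 = -3360 + 11343 = 7983$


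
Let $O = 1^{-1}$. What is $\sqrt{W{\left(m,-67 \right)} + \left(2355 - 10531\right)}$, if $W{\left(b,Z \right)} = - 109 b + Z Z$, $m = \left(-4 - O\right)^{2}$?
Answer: $2 i \sqrt{1603} \approx 80.075 i$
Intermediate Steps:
$O = 1$
$m = 25$ ($m = \left(-4 - 1\right)^{2} = \left(-5\right)^{2} = 25$)
$W{\left(b,Z \right)} = Z^{2} - 109 b$ ($W{\left(b,Z \right)} = - 109 b + Z^{2} = Z^{2} - 109 b$)
$\sqrt{W{\left(m,-67 \right)} + \left(2355 - 10531\right)} = \sqrt{\left(\left(-67\right)^{2} - 2725\right) + \left(2355 - 10531\right)} = \sqrt{\left(4489 - 2725\right) + \left(2355 - 10531\right)} = \sqrt{1764 - 8176} = \sqrt{-6412} = 2 i \sqrt{1603}$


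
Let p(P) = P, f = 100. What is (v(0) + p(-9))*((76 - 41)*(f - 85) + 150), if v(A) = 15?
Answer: 4050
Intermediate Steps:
(v(0) + p(-9))*((76 - 41)*(f - 85) + 150) = (15 - 9)*((76 - 41)*(100 - 85) + 150) = 6*(35*15 + 150) = 6*(525 + 150) = 6*675 = 4050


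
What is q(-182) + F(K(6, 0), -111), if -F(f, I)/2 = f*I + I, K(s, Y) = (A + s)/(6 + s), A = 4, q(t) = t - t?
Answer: 407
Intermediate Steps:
q(t) = 0
K(s, Y) = (4 + s)/(6 + s)
F(f, I) = -2*I - 2*I*f (F(f, I) = -2*(f*I + I) = -2*(I*f + I) = -2*(I + I*f) = -2*I - 2*I*f)
q(-182) + F(K(6, 0), -111) = 0 - 2*(-111)*(1 + (4 + 6)/(6 + 6)) = 0 - 2*(-111)*(1 + 10/12) = 0 - 2*(-111)*(1 + (1/12)*10) = 0 - 2*(-111)*(1 + 5/6) = 0 - 2*(-111)*11/6 = 0 + 407 = 407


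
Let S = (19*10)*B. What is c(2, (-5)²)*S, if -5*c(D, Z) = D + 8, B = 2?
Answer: -760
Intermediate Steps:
c(D, Z) = -8/5 - D/5 (c(D, Z) = -(D + 8)/5 = -(8 + D)/5 = -8/5 - D/5)
S = 380 (S = (19*10)*2 = 190*2 = 380)
c(2, (-5)²)*S = (-8/5 - ⅕*2)*380 = (-8/5 - ⅖)*380 = -2*380 = -760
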